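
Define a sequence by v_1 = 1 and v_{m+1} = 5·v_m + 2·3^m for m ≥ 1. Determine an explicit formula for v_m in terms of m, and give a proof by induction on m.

v_m = -3^m + 4·5^(m - 1)

Computing the first terms: v_1 = 1, v_2 = 11, v_3 = 73. This suggests v_m = -3^m + 4·5^(m - 1).
When m = 1: the formula gives 1 = 1 = v_1.
Inductive step: suppose the statement holds for some i ≥ 1, so v_i = -3^i + 4·5^(i - 1).
Then v_{i+1} = 5·v_i + 2·3^i = 5·(-3^i + 4·5^(i - 1)) + 2·3^i = -3^(i + 1) + 4·5^i = -3^(i+1) + 4·5^((i+1) - 1),
which is the claimed formula at m = i+1.
By induction, the statement is established for all m ≥ 1.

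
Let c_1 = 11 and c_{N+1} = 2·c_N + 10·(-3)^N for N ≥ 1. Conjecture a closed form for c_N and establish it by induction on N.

c_N = -2(-3)^N + 5·2^(N - 1)

Computing the first terms: c_1 = 11, c_2 = -8, c_3 = 74. This suggests c_N = -2(-3)^N + 5·2^(N - 1).
When N = 1: the formula gives 11 = 11 = c_1.
Inductive step: assume the claim holds for N = j, so c_j = -2(-3)^j + 5·2^(j - 1).
Then c_{j+1} = 2·c_j + 10·(-3)^j = 2·(-2(-3)^j + 5·2^(j - 1)) + 10·(-3)^j = -2(-3)^(j + 1) + 5·2^j = -2(-3)^(j+1) + 5·2^((j+1) - 1),
which is the claimed formula at N = j+1.
Hence, by induction on N, the claim holds for every N ≥ 1.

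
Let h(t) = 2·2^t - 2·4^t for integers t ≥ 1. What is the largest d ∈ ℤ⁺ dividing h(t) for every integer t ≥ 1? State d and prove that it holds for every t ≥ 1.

Computing the first values: h(1) = -4 and h(2) = -24; gcd(-4, -24) = 4, so d ≤ 4.
We prove 4 | 2·2^t - 2·4^t for all t ≥ 1 by induction on t.
Base step (t = 1): h(1) = -4 = 4·(-1), so 4 | h(1).
For the inductive step, assume it holds for an arbitrary k ≥ 1, i.e. 4 | h(k). Then
h(k+1) − 4·h(k) = (2·2^(k+1) - 2·4^(k+1)) − 4·(2·2^k - 2·4^k) = (2)·2^k·(2 − 4) = (-4)·2^k. Since 4 | h(k) by the inductive hypothesis, 4 | 4·h(k); and 4 | -4 since -4 = 4·-1. Therefore 4 | h(k+1).
This completes the induction.
Therefore the largest such d is 4.

d = 4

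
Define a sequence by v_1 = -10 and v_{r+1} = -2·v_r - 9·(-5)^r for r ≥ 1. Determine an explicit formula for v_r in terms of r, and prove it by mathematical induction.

v_r = 5(-2)^(r - 1) + 3(-5)^r

Computing the first terms: v_1 = -10, v_2 = 65, v_3 = -355. This suggests v_r = 5(-2)^(r - 1) + 3(-5)^r.
Base step (r = 1): the formula gives -10 = -10 = v_1.
Suppose the result is true for r = k, so v_k = 5(-2)^(k - 1) + 3(-5)^k.
Then v_{k+1} = -2·v_k - 9·(-5)^k = -2·(5(-2)^(k - 1) + 3(-5)^k) - 9·(-5)^k = 5(-2)^k + 3(-5)^(k + 1) = 5(-2)^((k+1) - 1) + 3(-5)^(k+1),
which is the claimed formula at r = k+1.
Hence, by induction on r, the claim holds for every r ≥ 1.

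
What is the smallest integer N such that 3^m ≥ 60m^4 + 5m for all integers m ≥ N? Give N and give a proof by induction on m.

N = 14

At m = 13: 1594323 < 1713725, so the inequality fails and N ≥ 14. We prove 3^m ≥ 60m^4 + 5m for all m ≥ 14.
Base step (m = 14): 3^m = 4782969 and 60m^4 + 5m = 2305030, so 4782969 ≥ 2305030.
Suppose the result is true for m = j, so 3^j ≥ 60j^4 + 5j.
Then 3^(j + 1) = 3·(3^j) ≥ 3·(60j^4 + 5j).
Also, for j ≥ 14 we have 3·(60j^4 + 5j) ≥ 60(j+1)^4 + 5(j+1), since 3·(60j^4 + 5j) − (60(j+1)^4 + 5(j+1)) = 120j^4 - 240j^3 - 360j^2 - 230j - 65, which is nonnegative for all j ≥ 14.
Combining, 3^(j + 1) ≥ 60(j+1)^4 + 5(j+1).
By induction, the statement is established for all m ≥ 14.
Hence the smallest such N is 14.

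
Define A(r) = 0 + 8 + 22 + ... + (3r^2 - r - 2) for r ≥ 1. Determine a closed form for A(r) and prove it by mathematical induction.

We claim A(r) = r(r - 1)(r + 2) for all r ≥ 1.
When r = 1: A(1) = 0, and the closed form gives 0. They agree.
Inductive step: assume the claim holds for r = m, so A(m) = m(m^2 + m - 2).
Then A(m+1) = A(m) + (m(3m + 5)) = (m(m^2 + m - 2)) + (m(3m + 5)).
Simplifying, A(m+1) = m(m + 1)(m + 3) = (m+1)((m+1) - 1)((m+1) + 2),
which is the closed form with r = m+1.
By induction, the statement is established for all r ≥ 1.

A(r) = r(r - 1)(r + 2)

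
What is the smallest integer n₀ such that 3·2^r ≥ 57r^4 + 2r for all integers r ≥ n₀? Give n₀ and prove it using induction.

At r = 22: 12582912 < 13352636, so the inequality fails and n₀ ≥ 23. We prove 3·2^r ≥ 57r^4 + 2r for all r ≥ 23.
For the base case r = 23: 3·2^r = 25165824 and 57r^4 + 2r = 15950983, so 25165824 ≥ 15950983.
Inductive step: suppose the statement holds for some m ≥ 23, so 3·2^m ≥ 57m^4 + 2m.
Then 3·2^(m + 1) = 2·(3·2^m) ≥ 2·(57m^4 + 2m).
Also, for m ≥ 23 we have 2·(57m^4 + 2m) ≥ 57(m+1)^4 + 2(m+1), since 2·(57m^4 + 2m) − (57(m+1)^4 + 2(m+1)) = 57m^4 - 228m^3 - 342m^2 - 226m - 59, which is nonnegative for all m ≥ 23.
Combining, 3·2^(m + 1) ≥ 57(m+1)^4 + 2(m+1).
This completes the induction.
Hence the smallest such n₀ is 23.

n₀ = 23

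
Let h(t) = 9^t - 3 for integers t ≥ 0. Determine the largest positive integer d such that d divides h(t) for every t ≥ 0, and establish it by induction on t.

d = 2

Computing the first values: h(0) = -2 and h(1) = 6; gcd(-2, 6) = 2, so d ≤ 2.
We prove 2 | 9^t - 3 for all t ≥ 0 by induction on t.
Base step (t = 0): h(0) = -2 = 2·(-1), so 2 | h(0).
Inductive step: suppose the statement holds for some k ≥ 0, i.e. 2 | h(k). Then
h(k+1) = 9^(k+1) - 3 = 9·(9^k - 3) + 24 = 9·h(k) + 24. The first term is divisible by 2 by the inductive hypothesis, and 24 is divisible by 2. Hence 2 | h(k+1).
This completes the induction.
Therefore the largest such d is 2.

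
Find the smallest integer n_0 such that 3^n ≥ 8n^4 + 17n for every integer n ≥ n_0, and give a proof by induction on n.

n_0 = 11

At n = 10: 59049 < 80170, so the inequality fails and n_0 ≥ 11. We prove 3^n ≥ 8n^4 + 17n for all n ≥ 11.
When n = 11: 3^n = 177147 and 8n^4 + 17n = 117315, so 177147 ≥ 117315.
Inductive step: suppose the statement holds for some j ≥ 11, so 3^j ≥ 8j^4 + 17j.
Then 3^(j + 1) = 3·(3^j) ≥ 3·(8j^4 + 17j).
Also, for j ≥ 11 we have 3·(8j^4 + 17j) ≥ 8(j+1)^4 + 17(j+1), since 3·(8j^4 + 17j) − (8(j+1)^4 + 17(j+1)) = 16j^4 - 32j^3 - 48j^2 + 2j - 25, which is nonnegative for all j ≥ 11.
Combining, 3^(j + 1) ≥ 8(j+1)^4 + 17(j+1).
By the principle of mathematical induction, the result holds for all n ≥ 11.
Hence the smallest such n_0 is 11.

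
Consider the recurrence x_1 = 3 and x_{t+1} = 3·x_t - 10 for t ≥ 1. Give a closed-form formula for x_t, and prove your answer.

Computing the first terms: x_1 = 3, x_2 = -1, x_3 = -13. This suggests x_t = -2·3^(t - 1) + 5.
Base case (t = 1): the formula gives 3 = 3 = x_1.
Inductive step: assume the claim holds for t = j, so x_j = -2·3^(j - 1) + 5.
Then x_{j+1} = 3·x_j - 10 = 3·(-2·3^(j - 1) + 5) - 10 = -2·3^j + 5 = -2·3^((j+1) - 1) + 5,
which is the claimed formula at t = j+1.
By induction, the statement is established for all t ≥ 1.

x_t = -2·3^(t - 1) + 5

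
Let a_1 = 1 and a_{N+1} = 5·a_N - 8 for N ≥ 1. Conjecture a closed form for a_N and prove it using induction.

a_N = -5^(N - 1) + 2

Computing the first terms: a_1 = 1, a_2 = -3, a_3 = -23. This suggests a_N = -5^(N - 1) + 2.
For the base case N = 1: the formula gives 1 = 1 = a_1.
Inductive step: assume the claim holds for N = p, so a_p = -5^(p - 1) + 2.
Then a_{p+1} = 5·a_p - 8 = 5·(-5^(p - 1) + 2) - 8 = -5^p + 2 = -5^((p+1) - 1) + 2,
which is the claimed formula at N = p+1.
By the principle of mathematical induction, the result holds for all N ≥ 1.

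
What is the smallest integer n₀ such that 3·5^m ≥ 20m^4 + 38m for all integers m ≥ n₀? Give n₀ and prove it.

At m = 5: 9375 < 12690, so the inequality fails and n₀ ≥ 6. We prove 3·5^m ≥ 20m^4 + 38m for all m ≥ 6.
Base step (m = 6): 3·5^m = 46875 and 20m^4 + 38m = 26148, so 46875 ≥ 26148.
Inductive step: suppose the statement holds for some i ≥ 6, so 3·5^i ≥ 20i^4 + 38i.
Then 3·5^(i + 1) = 5·(3·5^i) ≥ 5·(20i^4 + 38i).
Also, for i ≥ 6 we have 5·(20i^4 + 38i) ≥ 20(i+1)^4 + 38(i+1), since 5·(20i^4 + 38i) − (20(i+1)^4 + 38(i+1)) = 80i^4 - 80i^3 - 120i^2 + 72i - 58, which is nonnegative for all i ≥ 6.
Combining, 3·5^(i + 1) ≥ 20(i+1)^4 + 38(i+1).
By induction, the statement is established for all m ≥ 6.
Hence the smallest such n₀ is 6.

n₀ = 6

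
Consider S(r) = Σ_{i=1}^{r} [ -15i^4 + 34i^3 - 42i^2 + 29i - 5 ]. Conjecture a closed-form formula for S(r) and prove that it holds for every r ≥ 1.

We claim S(r) = -r(3r^4 - r^3 + 2r^2 - 2r - 3) for all r ≥ 1.
Base case (r = 1): S(1) = 1, and the closed form gives 1. They agree.
Inductive step: assume the claim holds for r = i, so S(i) = i(-3i^4 + i^3 - 2i^2 + 2i + 3).
Then S(i+1) = S(i) + (-15i^4 - 26i^3 - 30i^2 - 13i + 1) = (i(-3i^4 + i^3 - 2i^2 + 2i + 3)) + (-15i^4 - 26i^3 - 30i^2 - 13i + 1).
Simplifying, S(i+1) = -(i + 1)(3i^4 + 11i^3 + 17i^2 + 11i - 1) = -(i+1)(3(i+1)^4 - (i+1)^3 + 2(i+1)^2 - 2(i+1) - 3),
which is the closed form with r = i+1.
By induction, the statement is established for all r ≥ 1.

S(r) = -r(3r^4 - r^3 + 2r^2 - 2r - 3)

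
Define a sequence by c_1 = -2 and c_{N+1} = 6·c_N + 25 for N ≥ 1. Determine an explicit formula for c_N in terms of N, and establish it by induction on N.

c_N = 3·6^(N - 1) - 5

Computing the first terms: c_1 = -2, c_2 = 13, c_3 = 103. This suggests c_N = 3·6^(N - 1) - 5.
Base case (N = 1): the formula gives -2 = -2 = c_1.
Suppose the result is true for N = k, so c_k = 3·6^(k - 1) - 5.
Then c_{k+1} = 6·c_k + 25 = 6·(3·6^(k - 1) - 5) + 25 = 3·6^k - 5 = 3·6^((k+1) - 1) - 5,
which is the claimed formula at N = k+1.
By induction, the statement is established for all N ≥ 1.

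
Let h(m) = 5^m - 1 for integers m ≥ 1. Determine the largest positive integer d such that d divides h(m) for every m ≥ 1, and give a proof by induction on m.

Computing the first values: h(1) = 4 and h(2) = 24; gcd(4, 24) = 4, so d ≤ 4.
We prove 4 | 5^m - 1 for all m ≥ 1 by induction on m.
When m = 1: h(1) = 4 = 4·(1), so 4 | h(1).
Suppose the result is true for m = k, i.e. 4 | h(k). Then
5^{k+1} − 1^{k+1} = 5·5^k − 1·1^k = 5·(5^k − 1^k) + (4)·1^k. The first term is divisible by 4 by the inductive hypothesis, and the second term (4)·1^k is divisible by 4 since 4 | 4. Hence 4 | h(k+1).
By induction, the statement is established for all m ≥ 1.
Therefore the largest such d is 4.

d = 4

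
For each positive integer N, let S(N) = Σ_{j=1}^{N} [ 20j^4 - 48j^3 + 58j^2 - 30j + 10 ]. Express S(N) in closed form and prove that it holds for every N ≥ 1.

S(N) = 2N(2N^4 - N^3 + N^2 + N + 2)

We claim S(N) = 2N(2N^4 - N^3 + N^2 + N + 2) for all N ≥ 1.
Base step (N = 1): S(1) = 10, and the closed form gives 10. They agree.
Suppose the result is true for N = j, so S(j) = 2j(2j^4 - j^3 + j^2 + j + 2).
Then S(j+1) = S(j) + (20j^4 + 32j^3 + 34j^2 + 22j + 10) = (2j(2j^4 - j^3 + j^2 + j + 2)) + (20j^4 + 32j^3 + 34j^2 + 22j + 10).
Simplifying, S(j+1) = 2(j + 1)(2j^4 + 7j^3 + 10j^2 + 8j + 5) = 2(j+1)(2(j+1)^4 - (j+1)^3 + (j+1)^2 + (j+1) + 2),
which is the closed form with N = j+1.
By induction, the statement is established for all N ≥ 1.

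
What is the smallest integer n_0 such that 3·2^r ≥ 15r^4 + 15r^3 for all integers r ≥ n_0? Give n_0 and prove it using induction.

n_0 = 20

At r = 19: 1572864 < 2057700, so the inequality fails and n_0 ≥ 20. We prove 3·2^r ≥ 15r^4 + 15r^3 for all r ≥ 20.
Base case (r = 20): 3·2^r = 3145728 and 15r^4 + 15r^3 = 2520000, so 3145728 ≥ 2520000.
Suppose the result is true for r = j, so 3·2^j ≥ 15j^4 + 15j^3.
Then 3·2^(j + 1) = 2·(3·2^j) ≥ 2·(15j^4 + 15j^3).
Also, for j ≥ 20 we have 2·(15j^4 + 15j^3) ≥ 15(j+1)^4 + 15(j+1)^3, since 2·(15j^4 + 15j^3) − (15(j+1)^4 + 15(j+1)^3) = 15j^4 - 45j^3 - 135j^2 - 105j - 30, which is nonnegative for all j ≥ 20.
Combining, 3·2^(j + 1) ≥ 15(j+1)^4 + 15(j+1)^3.
By the principle of mathematical induction, the result holds for all r ≥ 20.
Hence the smallest such n_0 is 20.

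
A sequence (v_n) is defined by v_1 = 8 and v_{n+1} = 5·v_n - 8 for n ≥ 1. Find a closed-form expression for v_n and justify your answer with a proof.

v_n = 6·5^(n - 1) + 2

Computing the first terms: v_1 = 8, v_2 = 32, v_3 = 152. This suggests v_n = 6·5^(n - 1) + 2.
For the base case n = 1: the formula gives 8 = 8 = v_1.
Inductive step: suppose the statement holds for some m ≥ 1, so v_m = 6·5^(m - 1) + 2.
Then v_{m+1} = 5·v_m - 8 = 5·(6·5^(m - 1) + 2) - 8 = 6·5^m + 2 = 6·5^((m+1) - 1) + 2,
which is the claimed formula at n = m+1.
Hence, by induction on n, the claim holds for every n ≥ 1.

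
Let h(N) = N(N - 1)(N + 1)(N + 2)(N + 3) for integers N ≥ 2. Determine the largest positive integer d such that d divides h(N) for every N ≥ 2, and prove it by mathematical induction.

Computing the first values: h(2) = 120 and h(3) = 720; gcd(120, 720) = 120, so d ≤ 120.
We prove 120 | N(N - 1)(N + 1)(N + 2)(N + 3) for all N ≥ 2 by induction on N.
Base case (N = 2): h(2) = 120 = 120·(1), so 120 | h(2).
For the inductive step, assume it holds for an arbitrary r ≥ 2, i.e. 120 | h(r). Then
h(r+1) − h(r) = r·(r+1)·(r+2)·(r+3)·(r+4) − (r-1)·r·(r+1)·(r+2)·(r+3) = r·(r+1)·(r+2)·(r+3)·[(r+4) − (r-1)] = 5·r·(r+1)·(r+2)·(r+3). The product of 4 consecutive integers is divisible by (4)! = 24, so h(r+1) − h(r) is divisible by 5·24 = 120. By the inductive hypothesis 120 | h(r), hence 120 | h(r+1).
By induction, the statement is established for all N ≥ 2.
Therefore the largest such d is 120.

d = 120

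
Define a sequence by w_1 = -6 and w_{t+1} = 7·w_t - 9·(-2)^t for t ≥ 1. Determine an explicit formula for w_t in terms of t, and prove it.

Computing the first terms: w_1 = -6, w_2 = -24, w_3 = -204. This suggests w_t = (-2)^t - 4·7^(t - 1).
Base step (t = 1): the formula gives -6 = -6 = w_1.
Suppose the result is true for t = k, so w_k = (-2)^k - 4·7^(k - 1).
Then w_{k+1} = 7·w_k - 9·(-2)^k = 7·((-2)^k - 4·7^(k - 1)) - 9·(-2)^k = (-2)^(k + 1) - 4·7^k = (-2)^(k+1) - 4·7^((k+1) - 1),
which is the claimed formula at t = k+1.
By induction, the statement is established for all t ≥ 1.

w_t = (-2)^t - 4·7^(t - 1)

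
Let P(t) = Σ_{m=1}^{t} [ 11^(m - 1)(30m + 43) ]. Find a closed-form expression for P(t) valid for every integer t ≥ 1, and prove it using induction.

We claim P(t) = 11^t(3t + 4) - 4 for all t ≥ 1.
When t = 1: P(1) = 73, and the closed form gives 73. They agree.
Inductive step: suppose the statement holds for some m ≥ 1, so P(m) = 11^m(3m + 4) - 4.
Then P(m+1) = P(m) + (11^m(30m + 73)) = (11^m(3m + 4) - 4) + (11^m(30m + 73)).
Simplifying, P(m+1) = 33·11^m·m + 77·11^m - 4 = 11^(m+1)(3(m+1) + 4) - 4,
which is the closed form with t = m+1.
Hence, by induction on t, the claim holds for every t ≥ 1.

P(t) = 11^t(3t + 4) - 4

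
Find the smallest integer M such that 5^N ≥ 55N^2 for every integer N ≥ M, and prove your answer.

M = 5

At N = 4: 625 < 880, so the inequality fails and M ≥ 5. We prove 5^N ≥ 55N^2 for all N ≥ 5.
Base step (N = 5): 5^N = 3125 and 55N^2 = 1375, so 3125 ≥ 1375.
Suppose the result is true for N = i, so 5^i ≥ 55i^2.
Then 5^(i + 1) = 5·(5^i) ≥ 5·(55i^2).
Also, for i ≥ 5 we have 5·(55i^2) ≥ 55(i+1)^2, since 5 ≥ (1 + 1/i)^2 for all i ≥ 5.
Combining, 5^(i + 1) ≥ 55(i+1)^2.
By induction, the statement is established for all N ≥ 5.
Hence the smallest such M is 5.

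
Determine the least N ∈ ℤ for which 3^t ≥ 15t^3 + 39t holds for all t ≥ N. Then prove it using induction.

N = 9

At t = 8: 6561 < 7992, so the inequality fails and N ≥ 9. We prove 3^t ≥ 15t^3 + 39t for all t ≥ 9.
Base step (t = 9): 3^t = 19683 and 15t^3 + 39t = 11286, so 19683 ≥ 11286.
Suppose the result is true for t = k, so 3^k ≥ 15k^3 + 39k.
Then 3^(k + 1) = 3·(3^k) ≥ 3·(15k^3 + 39k).
Also, for k ≥ 9 we have 3·(15k^3 + 39k) ≥ 15(k+1)^3 + 39(k+1), since 3·(15k^3 + 39k) − (15(k+1)^3 + 39(k+1)) = 30k^3 - 45k^2 + 33k - 54, which is nonnegative for all k ≥ 9.
Combining, 3^(k + 1) ≥ 15(k+1)^3 + 39(k+1).
By the principle of mathematical induction, the result holds for all t ≥ 9.
Hence the smallest such N is 9.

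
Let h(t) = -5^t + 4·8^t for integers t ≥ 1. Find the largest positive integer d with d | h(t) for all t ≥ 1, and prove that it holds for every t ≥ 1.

d = 3

Computing the first values: h(1) = 27 and h(2) = 231; gcd(27, 231) = 3, so d ≤ 3.
We prove 3 | -5^t + 4·8^t for all t ≥ 1 by induction on t.
Base step (t = 1): h(1) = 27 = 3·(9), so 3 | h(1).
Suppose the result is true for t = j, i.e. 3 | h(j). Then
h(j+1) − 8·h(j) = (-5^(j+1) + 4·8^(j+1)) − 8·(-5^j + 4·8^j) = (-1)·5^j·(5 − 8) = (3)·5^j. Since 3 | h(j) by the inductive hypothesis, 3 | 8·h(j); and 3 | 3 since 3 = 3·1. Therefore 3 | h(j+1).
By induction, the statement is established for all t ≥ 1.
Therefore the largest such d is 3.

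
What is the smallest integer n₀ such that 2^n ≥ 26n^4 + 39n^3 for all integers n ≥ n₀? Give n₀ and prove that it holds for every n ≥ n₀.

At n = 22: 4194304 < 6505928, so the inequality fails and n₀ ≥ 23. We prove 2^n ≥ 26n^4 + 39n^3 for all n ≥ 23.
When n = 23: 2^n = 8388608 and 26n^4 + 39n^3 = 7750379, so 8388608 ≥ 7750379.
Suppose the result is true for n = i, so 2^i ≥ 26i^4 + 39i^3.
Then 2^(i + 1) = 2·(2^i) ≥ 2·(26i^4 + 39i^3).
Also, for i ≥ 23 we have 2·(26i^4 + 39i^3) ≥ 26(i+1)^4 + 39(i+1)^3, since 2·(26i^4 + 39i^3) − (26(i+1)^4 + 39(i+1)^3) = 26i^4 - 65i^3 - 273i^2 - 221i - 65, which is nonnegative for all i ≥ 23.
Combining, 2^(i + 1) ≥ 26(i+1)^4 + 39(i+1)^3.
This completes the induction.
Hence the smallest such n₀ is 23.

n₀ = 23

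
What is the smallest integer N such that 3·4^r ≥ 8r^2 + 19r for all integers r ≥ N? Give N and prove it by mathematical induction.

At r = 2: 48 < 70, so the inequality fails and N ≥ 3. We prove 3·4^r ≥ 8r^2 + 19r for all r ≥ 3.
When r = 3: 3·4^r = 192 and 8r^2 + 19r = 129, so 192 ≥ 129.
Inductive step: suppose the statement holds for some i ≥ 3, so 3·4^i ≥ 8i^2 + 19i.
Then 3·4^(i + 1) = 4·(3·4^i) ≥ 4·(8i^2 + 19i).
Also, for i ≥ 3 we have 4·(8i^2 + 19i) ≥ 8(i+1)^2 + 19(i+1), since 4·(8i^2 + 19i) − (8(i+1)^2 + 19(i+1)) = 24i^2 + 41i - 27, which is nonnegative for all i ≥ 3.
Combining, 3·4^(i + 1) ≥ 8(i+1)^2 + 19(i+1).
By induction, the statement is established for all r ≥ 3.
Hence the smallest such N is 3.

N = 3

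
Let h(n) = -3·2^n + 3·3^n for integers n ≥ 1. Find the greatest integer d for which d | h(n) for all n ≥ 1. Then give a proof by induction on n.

Computing the first values: h(1) = 3 and h(2) = 15; gcd(3, 15) = 3, so d ≤ 3.
We prove 3 | -3·2^n + 3·3^n for all n ≥ 1 by induction on n.
For the base case n = 1: h(1) = 3 = 3·(1), so 3 | h(1).
Suppose the result is true for n = i, i.e. 3 | h(i). Then
h(i+1) − 3·h(i) = (-3·2^(i+1) + 3·3^(i+1)) − 3·(-3·2^i + 3·3^i) = (-3)·2^i·(2 − 3) = (3)·2^i. Since 3 | h(i) by the inductive hypothesis, 3 | 3·h(i); and 3 | 3 since 3 = 3·1. Therefore 3 | h(i+1).
By induction, the statement is established for all n ≥ 1.
Therefore the largest such d is 3.

d = 3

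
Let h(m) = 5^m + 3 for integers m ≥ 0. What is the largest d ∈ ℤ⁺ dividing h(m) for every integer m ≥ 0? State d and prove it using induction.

Computing the first values: h(0) = 4 and h(1) = 8; gcd(4, 8) = 4, so d ≤ 4.
We prove 4 | 5^m + 3 for all m ≥ 0 by induction on m.
Base step (m = 0): h(0) = 4 = 4·(1), so 4 | h(0).
Inductive step: assume the claim holds for m = i, i.e. 4 | h(i). Then
h(i+1) = 5^(i+1) + 3 = 5·(5^i + 3) - 12 = 5·h(i) - 12. The first term is divisible by 4 by the inductive hypothesis, and -12 is divisible by 4. Hence 4 | h(i+1).
Hence, by induction on m, the claim holds for every m ≥ 0.
Therefore the largest such d is 4.

d = 4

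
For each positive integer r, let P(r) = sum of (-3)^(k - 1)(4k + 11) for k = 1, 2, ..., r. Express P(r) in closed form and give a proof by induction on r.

We claim P(r) = -(-3)^r(r + 3) + 3 for all r ≥ 1.
Base step (r = 1): P(1) = 15, and the closed form gives 15. They agree.
For the inductive step, assume it holds for an arbitrary k ≥ 1, so P(k) = -(-3)^k(k + 3) + 3.
Then P(k+1) = P(k) + ((-3)^k(4k + 15)) = (-(-3)^k(k + 3) + 3) + ((-3)^k(4k + 15)).
Simplifying, P(k+1) = 3(-3)^k·k + 12(-3)^k + 3 = -(-3)^(k+1)((k+1) + 3) + 3,
which is the closed form with r = k+1.
Hence, by induction on r, the claim holds for every r ≥ 1.

P(r) = -(-3)^r(r + 3) + 3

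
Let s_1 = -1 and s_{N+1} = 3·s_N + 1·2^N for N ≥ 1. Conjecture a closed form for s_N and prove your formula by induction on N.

Computing the first terms: s_1 = -1, s_2 = -1, s_3 = 1. This suggests s_N = -2^N + 3^(N - 1).
Base step (N = 1): the formula gives -1 = -1 = s_1.
Inductive step: suppose the statement holds for some p ≥ 1, so s_p = -2^p + 3^(p - 1).
Then s_{p+1} = 3·s_p + 1·2^p = 3·(-2^p + 3^(p - 1)) + 1·2^p = -2^(p + 1) + 3^p = -2^(p+1) + 3^((p+1) - 1),
which is the claimed formula at N = p+1.
This completes the induction.

s_N = -2^N + 3^(N - 1)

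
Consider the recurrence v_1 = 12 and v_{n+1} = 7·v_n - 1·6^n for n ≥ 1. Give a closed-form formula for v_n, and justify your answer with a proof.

Computing the first terms: v_1 = 12, v_2 = 78, v_3 = 510. This suggests v_n = 6^n + 6·7^(n - 1).
When n = 1: the formula gives 12 = 12 = v_1.
Inductive step: assume the claim holds for n = k, so v_k = 6^k + 6·7^(k - 1).
Then v_{k+1} = 7·v_k - 1·6^k = 7·(6^k + 6·7^(k - 1)) - 1·6^k = 6^(k + 1) + 6·7^k = 6^(k+1) + 6·7^((k+1) - 1),
which is the claimed formula at n = k+1.
This completes the induction.

v_n = 6^n + 6·7^(n - 1)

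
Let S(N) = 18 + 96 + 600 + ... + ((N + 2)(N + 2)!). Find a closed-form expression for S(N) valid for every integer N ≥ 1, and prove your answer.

We claim S(N) = (N + 3)! - 6 for all N ≥ 1.
Base case (N = 1): S(1) = 18, and the closed form gives 18. They agree.
Inductive step: suppose the statement holds for some p ≥ 1, so S(p) = (p + 3)! - 6.
Then S(p+1) = S(p) + ((p + 3)(p + 3)!) = ((p + 3)! - 6) + ((p + 3)(p + 3)!).
Simplifying, S(p+1) = ((p+1) + 3)! - 6,
which is the closed form with N = p+1.
By the principle of mathematical induction, the result holds for all N ≥ 1.

S(N) = (N + 3)! - 6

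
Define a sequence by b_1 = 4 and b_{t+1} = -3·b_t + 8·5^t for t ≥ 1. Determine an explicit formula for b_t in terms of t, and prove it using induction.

b_t = -(-3)^(t - 1) + 5^t

Computing the first terms: b_1 = 4, b_2 = 28, b_3 = 116. This suggests b_t = -(-3)^(t - 1) + 5^t.
Base step (t = 1): the formula gives 4 = 4 = b_1.
For the inductive step, assume it holds for an arbitrary i ≥ 1, so b_i = -(-3)^(i - 1) + 5^i.
Then b_{i+1} = -3·b_i + 8·5^i = -3·(-(-3)^(i - 1) + 5^i) + 8·5^i = -(-3)^i + 5^(i + 1) = -(-3)^((i+1) - 1) + 5^(i+1),
which is the claimed formula at t = i+1.
Hence, by induction on t, the claim holds for every t ≥ 1.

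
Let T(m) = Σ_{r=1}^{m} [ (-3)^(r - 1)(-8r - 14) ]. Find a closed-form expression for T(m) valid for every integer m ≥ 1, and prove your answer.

T(m) = 2(-3)^m(m + 2) - 4

We claim T(m) = 2(-3)^m(m + 2) - 4 for all m ≥ 1.
Base step (m = 1): T(1) = -22, and the closed form gives -22. They agree.
Inductive step: suppose the statement holds for some r ≥ 1, so T(r) = 2(-3)^r(r + 2) - 4.
Then T(r+1) = T(r) + ((-3)^r(-8r - 22)) = (2(-3)^r(r + 2) - 4) + ((-3)^r(-8r - 22)).
Simplifying, T(r+1) = -6(-3)^r·r - 18(-3)^r - 4 = 2(-3)^(r+1)((r+1) + 2) - 4,
which is the closed form with m = r+1.
Hence, by induction on m, the claim holds for every m ≥ 1.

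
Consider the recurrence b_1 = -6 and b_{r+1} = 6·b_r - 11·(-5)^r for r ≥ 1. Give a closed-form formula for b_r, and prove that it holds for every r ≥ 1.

Computing the first terms: b_1 = -6, b_2 = 19, b_3 = -161. This suggests b_r = (-5)^r - 6^(r - 1).
For the base case r = 1: the formula gives -6 = -6 = b_1.
Suppose the result is true for r = m, so b_m = (-5)^m - 6^(m - 1).
Then b_{m+1} = 6·b_m - 11·(-5)^m = 6·((-5)^m - 6^(m - 1)) - 11·(-5)^m = (-5)^(m + 1) - 6^m = (-5)^(m+1) - 6^((m+1) - 1),
which is the claimed formula at r = m+1.
By the principle of mathematical induction, the result holds for all r ≥ 1.

b_r = (-5)^r - 6^(r - 1)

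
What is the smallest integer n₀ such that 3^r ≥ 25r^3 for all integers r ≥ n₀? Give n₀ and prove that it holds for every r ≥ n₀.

At r = 8: 6561 < 12800, so the inequality fails and n₀ ≥ 9. We prove 3^r ≥ 25r^3 for all r ≥ 9.
When r = 9: 3^r = 19683 and 25r^3 = 18225, so 19683 ≥ 18225.
Inductive step: suppose the statement holds for some i ≥ 9, so 3^i ≥ 25i^3.
Then 3^(i + 1) = 3·(3^i) ≥ 3·(25i^3).
Also, for i ≥ 9 we have 3·(25i^3) ≥ 25(i+1)^3, since 3 ≥ (1 + 1/i)^3 for all i ≥ 9.
Combining, 3^(i + 1) ≥ 25(i+1)^3.
By induction, the statement is established for all r ≥ 9.
Hence the smallest such n₀ is 9.

n₀ = 9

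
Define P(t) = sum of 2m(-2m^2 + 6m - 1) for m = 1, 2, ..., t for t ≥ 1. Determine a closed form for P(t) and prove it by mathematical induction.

P(t) = -t(t + 1)(t^2 - 3t - 1)

We claim P(t) = -t(t + 1)(t^2 - 3t - 1) for all t ≥ 1.
For the base case t = 1: P(1) = 6, and the closed form gives 6. They agree.
For the inductive step, assume it holds for an arbitrary m ≥ 1, so P(m) = m(-m^3 + 2m^2 + 4m + 1).
Then P(m+1) = P(m) + (-4m^3 + 10m + 6) = (m(-m^3 + 2m^2 + 4m + 1)) + (-4m^3 + 10m + 6).
Simplifying, P(m+1) = -(m + 1)(m + 2)(m^2 - m - 3) = -(m+1)((m+1) + 1)((m+1)^2 - 3(m+1) - 1),
which is the closed form with t = m+1.
This completes the induction.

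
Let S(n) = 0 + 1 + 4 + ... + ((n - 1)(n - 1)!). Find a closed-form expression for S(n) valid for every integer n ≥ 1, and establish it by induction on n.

S(n) = n! - 1

We claim S(n) = n! - 1 for all n ≥ 1.
Base step (n = 1): S(1) = 0, and the closed form gives 0. They agree.
Suppose the result is true for n = i, so S(i) = i! - 1.
Then S(i+1) = S(i) + (i·i!) = (i! - 1) + (i·i!).
Simplifying, S(i+1) = (i+1)! - 1,
which is the closed form with n = i+1.
This completes the induction.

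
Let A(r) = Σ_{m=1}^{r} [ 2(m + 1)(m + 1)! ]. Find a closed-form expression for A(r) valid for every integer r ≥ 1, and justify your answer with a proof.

We claim A(r) = 2(r + 2)! - 4 for all r ≥ 1.
Base step (r = 1): A(1) = 8, and the closed form gives 8. They agree.
Inductive step: assume the claim holds for r = m, so A(m) = 2(m + 2)! - 4.
Then A(m+1) = A(m) + (2(m + 2)(m + 2)!) = (2(m + 2)! - 4) + (2(m + 2)(m + 2)!).
Simplifying, A(m+1) = 2((m+1) + 2)! - 4,
which is the closed form with r = m+1.
By the principle of mathematical induction, the result holds for all r ≥ 1.

A(r) = 2(r + 2)! - 4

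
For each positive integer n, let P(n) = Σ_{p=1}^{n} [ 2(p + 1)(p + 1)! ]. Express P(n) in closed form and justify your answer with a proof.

P(n) = 2(n + 2)! - 4

We claim P(n) = 2(n + 2)! - 4 for all n ≥ 1.
For the base case n = 1: P(1) = 8, and the closed form gives 8. They agree.
Suppose the result is true for n = p, so P(p) = 2(p + 2)! - 4.
Then P(p+1) = P(p) + (2(p + 2)(p + 2)!) = (2(p + 2)! - 4) + (2(p + 2)(p + 2)!).
Simplifying, P(p+1) = 2((p+1) + 2)! - 4,
which is the closed form with n = p+1.
By the principle of mathematical induction, the result holds for all n ≥ 1.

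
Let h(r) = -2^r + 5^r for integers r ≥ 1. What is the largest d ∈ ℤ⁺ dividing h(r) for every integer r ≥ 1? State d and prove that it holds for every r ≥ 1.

Computing the first values: h(1) = 3 and h(2) = 21; gcd(3, 21) = 3, so d ≤ 3.
We prove 3 | -2^r + 5^r for all r ≥ 1 by induction on r.
When r = 1: h(1) = 3 = 3·(1), so 3 | h(1).
Inductive step: assume the claim holds for r = m, i.e. 3 | h(m). Then
5^{m+1} − 2^{m+1} = 5·5^m − 2·2^m = 5·(5^m − 2^m) + (3)·2^m. The first term is divisible by 3 by the inductive hypothesis, and the second term (3)·2^m is divisible by 3 since 3 | 3. Hence 3 | h(m+1).
Hence, by induction on r, the claim holds for every r ≥ 1.
Therefore the largest such d is 3.

d = 3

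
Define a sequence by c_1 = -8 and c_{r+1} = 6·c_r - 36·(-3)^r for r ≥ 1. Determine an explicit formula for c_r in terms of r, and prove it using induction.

Computing the first terms: c_1 = -8, c_2 = 60, c_3 = 36. This suggests c_r = 4(-3)^r + 4·6^(r - 1).
For the base case r = 1: the formula gives -8 = -8 = c_1.
Inductive step: suppose the statement holds for some i ≥ 1, so c_i = 4(-3)^i + 4·6^(i - 1).
Then c_{i+1} = 6·c_i - 36·(-3)^i = 6·(4(-3)^i + 4·6^(i - 1)) - 36·(-3)^i = 4(-3)^(i + 1) + 4·6^i = 4(-3)^(i+1) + 4·6^((i+1) - 1),
which is the claimed formula at r = i+1.
By induction, the statement is established for all r ≥ 1.

c_r = 4(-3)^r + 4·6^(r - 1)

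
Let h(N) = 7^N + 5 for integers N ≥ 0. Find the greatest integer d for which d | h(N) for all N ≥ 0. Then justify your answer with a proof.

d = 6

Computing the first values: h(0) = 6 and h(1) = 12; gcd(6, 12) = 6, so d ≤ 6.
We prove 6 | 7^N + 5 for all N ≥ 0 by induction on N.
When N = 0: h(0) = 6 = 6·(1), so 6 | h(0).
Inductive step: suppose the statement holds for some r ≥ 0, i.e. 6 | h(r). Then
h(r+1) = 7^(r+1) + 5 = 7·(7^r + 5) - 30 = 7·h(r) - 30. The first term is divisible by 6 by the inductive hypothesis, and -30 is divisible by 6. Hence 6 | h(r+1).
Hence, by induction on N, the claim holds for every N ≥ 0.
Therefore the largest such d is 6.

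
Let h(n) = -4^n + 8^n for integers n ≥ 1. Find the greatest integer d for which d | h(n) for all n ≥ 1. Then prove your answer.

d = 4

Computing the first values: h(1) = 4 and h(2) = 48; gcd(4, 48) = 4, so d ≤ 4.
We prove 4 | -4^n + 8^n for all n ≥ 1 by induction on n.
For the base case n = 1: h(1) = 4 = 4·(1), so 4 | h(1).
Inductive step: suppose the statement holds for some k ≥ 1, i.e. 4 | h(k). Then
8^{k+1} − 4^{k+1} = 8·8^k − 4·4^k = 8·(8^k − 4^k) + (4)·4^k. The first term is divisible by 4 by the inductive hypothesis, and the second term (4)·4^k is divisible by 4 since 4 | 4. Hence 4 | h(k+1).
By induction, the statement is established for all n ≥ 1.
Therefore the largest such d is 4.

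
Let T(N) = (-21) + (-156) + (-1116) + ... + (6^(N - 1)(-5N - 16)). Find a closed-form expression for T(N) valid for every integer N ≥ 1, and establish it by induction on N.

We claim T(N) = -6^N(N + 3) + 3 for all N ≥ 1.
Base step (N = 1): T(1) = -21, and the closed form gives -21. They agree.
Inductive step: assume the claim holds for N = r, so T(r) = -6^r(r + 3) + 3.
Then T(r+1) = T(r) + (6^r(-5r - 21)) = (-6^r(r + 3) + 3) + (6^r(-5r - 21)).
Simplifying, T(r+1) = -6·6^r·r - 24·6^r + 3 = -6^(r+1)((r+1) + 3) + 3,
which is the closed form with N = r+1.
By the principle of mathematical induction, the result holds for all N ≥ 1.

T(N) = -6^N(N + 3) + 3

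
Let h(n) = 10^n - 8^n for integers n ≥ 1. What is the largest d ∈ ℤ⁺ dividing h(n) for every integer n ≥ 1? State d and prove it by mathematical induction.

d = 2

Computing the first values: h(1) = 2 and h(2) = 36; gcd(2, 36) = 2, so d ≤ 2.
We prove 2 | 10^n - 8^n for all n ≥ 1 by induction on n.
For the base case n = 1: h(1) = 2 = 2·(1), so 2 | h(1).
For the inductive step, assume it holds for an arbitrary j ≥ 1, i.e. 2 | h(j). Then
10^{j+1} − 8^{j+1} = 10·10^j − 8·8^j = 10·(10^j − 8^j) + (2)·8^j. The first term is divisible by 2 by the inductive hypothesis, and the second term (2)·8^j is divisible by 2 since 2 | 2. Hence 2 | h(j+1).
By the principle of mathematical induction, the result holds for all n ≥ 1.
Therefore the largest such d is 2.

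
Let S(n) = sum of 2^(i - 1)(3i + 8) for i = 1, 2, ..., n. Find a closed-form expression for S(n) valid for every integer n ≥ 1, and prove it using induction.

S(n) = 2^n(3n + 5) - 5

We claim S(n) = 2^n(3n + 5) - 5 for all n ≥ 1.
Base case (n = 1): S(1) = 11, and the closed form gives 11. They agree.
For the inductive step, assume it holds for an arbitrary i ≥ 1, so S(i) = 2^i(3i + 5) - 5.
Then S(i+1) = S(i) + (2^i(3i + 11)) = (2^i(3i + 5) - 5) + (2^i(3i + 11)).
Simplifying, S(i+1) = 6·2^i·i + 16·2^i - 5 = 2^(i+1)(3(i+1) + 5) - 5,
which is the closed form with n = i+1.
By induction, the statement is established for all n ≥ 1.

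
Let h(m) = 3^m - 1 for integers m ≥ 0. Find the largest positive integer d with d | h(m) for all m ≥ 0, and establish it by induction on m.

Computing the first values: h(0) = 0 and h(1) = 2; gcd(0, 2) = 2, so d ≤ 2.
We prove 2 | 3^m - 1 for all m ≥ 0 by induction on m.
When m = 0: h(0) = 0 = 2·(0), so 2 | h(0).
For the inductive step, assume it holds for an arbitrary p ≥ 0, i.e. 2 | h(p). Then
h(p+1) = 3^(p+1) - 1 = 3·(3^p - 1) + 2 = 3·h(p) + 2. The first term is divisible by 2 by the inductive hypothesis, and 2 is divisible by 2. Hence 2 | h(p+1).
By the principle of mathematical induction, the result holds for all m ≥ 0.
Therefore the largest such d is 2.

d = 2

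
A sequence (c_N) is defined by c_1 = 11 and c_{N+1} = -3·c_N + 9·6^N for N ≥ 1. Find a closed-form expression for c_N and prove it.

Computing the first terms: c_1 = 11, c_2 = 21, c_3 = 261. This suggests c_N = 5(-3)^(N - 1) + 6^N.
Base case (N = 1): the formula gives 11 = 11 = c_1.
Inductive step: suppose the statement holds for some k ≥ 1, so c_k = 5(-3)^(k - 1) + 6^k.
Then c_{k+1} = -3·c_k + 9·6^k = -3·(5(-3)^(k - 1) + 6^k) + 9·6^k = 5(-3)^k + 6^(k + 1) = 5(-3)^((k+1) - 1) + 6^(k+1),
which is the claimed formula at N = k+1.
By the principle of mathematical induction, the result holds for all N ≥ 1.

c_N = 5(-3)^(N - 1) + 6^N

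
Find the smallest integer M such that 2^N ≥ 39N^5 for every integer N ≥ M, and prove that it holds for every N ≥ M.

M = 30

At N = 29: 536870912 < 799934811, so the inequality fails and M ≥ 30. We prove 2^N ≥ 39N^5 for all N ≥ 30.
For the base case N = 30: 2^N = 1073741824 and 39N^5 = 947700000, so 1073741824 ≥ 947700000.
Inductive step: suppose the statement holds for some i ≥ 30, so 2^i ≥ 39i^5.
Then 2^(i + 1) = 2·(2^i) ≥ 2·(39i^5).
Also, for i ≥ 30 we have 2·(39i^5) ≥ 39(i+1)^5, since 2 ≥ (1 + 1/i)^5 for all i ≥ 30.
Combining, 2^(i + 1) ≥ 39(i+1)^5.
This completes the induction.
Hence the smallest such M is 30.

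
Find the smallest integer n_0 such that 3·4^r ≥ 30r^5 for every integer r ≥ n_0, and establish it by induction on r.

At r = 9: 786432 < 1771470, so the inequality fails and n_0 ≥ 10. We prove 3·4^r ≥ 30r^5 for all r ≥ 10.
Base step (r = 10): 3·4^r = 3145728 and 30r^5 = 3000000, so 3145728 ≥ 3000000.
Inductive step: assume the claim holds for r = k, so 3·4^k ≥ 30k^5.
Then 3·4^(k + 1) = 4·(3·4^k) ≥ 4·(30k^5).
Also, for k ≥ 10 we have 4·(30k^5) ≥ 30(k+1)^5, since 4 ≥ (1 + 1/k)^5 for all k ≥ 10.
Combining, 3·4^(k + 1) ≥ 30(k+1)^5.
By the principle of mathematical induction, the result holds for all r ≥ 10.
Hence the smallest such n_0 is 10.

n_0 = 10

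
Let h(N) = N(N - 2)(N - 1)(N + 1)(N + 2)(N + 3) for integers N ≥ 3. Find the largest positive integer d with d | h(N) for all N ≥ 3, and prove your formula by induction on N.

Computing the first values: h(3) = 720 and h(4) = 5040; gcd(720, 5040) = 720, so d ≤ 720.
We prove 720 | N(N - 2)(N - 1)(N + 1)(N + 2)(N + 3) for all N ≥ 3 by induction on N.
For the base case N = 3: h(3) = 720 = 720·(1), so 720 | h(3).
Inductive step: suppose the statement holds for some r ≥ 3, i.e. 720 | h(r). Then
h(r+1) − h(r) = (r-1)·r·(r+1)·(r+2)·(r+3)·(r+4) − (r-2)·(r-1)·r·(r+1)·(r+2)·(r+3) = (r-1)·r·(r+1)·(r+2)·(r+3)·[(r+4) − (r-2)] = 6·(r-1)·r·(r+1)·(r+2)·(r+3). The product of 5 consecutive integers is divisible by (5)! = 120, so h(r+1) − h(r) is divisible by 6·120 = 720. By the inductive hypothesis 720 | h(r), hence 720 | h(r+1).
This completes the induction.
Therefore the largest such d is 720.

d = 720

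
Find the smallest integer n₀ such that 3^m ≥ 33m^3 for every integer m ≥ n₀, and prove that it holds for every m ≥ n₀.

At m = 9: 19683 < 24057, so the inequality fails and n₀ ≥ 10. We prove 3^m ≥ 33m^3 for all m ≥ 10.
When m = 10: 3^m = 59049 and 33m^3 = 33000, so 59049 ≥ 33000.
Suppose the result is true for m = p, so 3^p ≥ 33p^3.
Then 3^(p + 1) = 3·(3^p) ≥ 3·(33p^3).
Also, for p ≥ 10 we have 3·(33p^3) ≥ 33(p+1)^3, since 3 ≥ (1 + 1/p)^3 for all p ≥ 10.
Combining, 3^(p + 1) ≥ 33(p+1)^3.
This completes the induction.
Hence the smallest such n₀ is 10.

n₀ = 10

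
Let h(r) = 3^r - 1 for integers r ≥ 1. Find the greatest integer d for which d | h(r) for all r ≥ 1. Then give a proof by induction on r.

d = 2

Computing the first values: h(1) = 2 and h(2) = 8; gcd(2, 8) = 2, so d ≤ 2.
We prove 2 | 3^r - 1 for all r ≥ 1 by induction on r.
For the base case r = 1: h(1) = 2 = 2·(1), so 2 | h(1).
For the inductive step, assume it holds for an arbitrary k ≥ 1, i.e. 2 | h(k). Then
3^{k+1} − 1^{k+1} = 3·3^k − 1·1^k = 3·(3^k − 1^k) + (2)·1^k. The first term is divisible by 2 by the inductive hypothesis, and the second term (2)·1^k is divisible by 2 since 2 | 2. Hence 2 | h(k+1).
Hence, by induction on r, the claim holds for every r ≥ 1.
Therefore the largest such d is 2.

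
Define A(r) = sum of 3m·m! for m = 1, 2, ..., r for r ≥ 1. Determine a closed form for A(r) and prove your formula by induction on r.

We claim A(r) = (3r + 3)r! - 3 for all r ≥ 1.
For the base case r = 1: A(1) = 3, and the closed form gives 3. They agree.
Suppose the result is true for r = m, so A(m) = (3m + 3)m! - 3.
Then A(m+1) = A(m) + (3(m + 1)(m + 1)!) = ((3m + 3)m! - 3) + (3(m + 1)(m + 1)!).
Simplifying, A(m+1) = (3(m+1) + 3)(m+1)! - 3,
which is the closed form with r = m+1.
By the principle of mathematical induction, the result holds for all r ≥ 1.

A(r) = (3r + 3)r! - 3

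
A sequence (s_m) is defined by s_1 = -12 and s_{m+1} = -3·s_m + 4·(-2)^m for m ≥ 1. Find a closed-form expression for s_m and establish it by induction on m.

s_m = (-2)^(m + 2) - 4(-3)^(m - 1)

Computing the first terms: s_1 = -12, s_2 = 28, s_3 = -68. This suggests s_m = (-2)^(m + 2) - 4(-3)^(m - 1).
When m = 1: the formula gives -12 = -12 = s_1.
Suppose the result is true for m = r, so s_r = (-2)^(r + 2) - 4(-3)^(r - 1).
Then s_{r+1} = -3·s_r + 4·(-2)^r = -3·((-2)^(r + 2) - 4(-3)^(r - 1)) + 4·(-2)^r = (-2)^(r + 3) - 4(-3)^r = (-2)^((r+1) + 2) - 4(-3)^((r+1) - 1),
which is the claimed formula at m = r+1.
By induction, the statement is established for all m ≥ 1.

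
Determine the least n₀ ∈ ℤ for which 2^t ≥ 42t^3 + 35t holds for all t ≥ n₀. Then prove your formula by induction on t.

At t = 17: 131072 < 206941, so the inequality fails and n₀ ≥ 18. We prove 2^t ≥ 42t^3 + 35t for all t ≥ 18.
For the base case t = 18: 2^t = 262144 and 42t^3 + 35t = 245574, so 262144 ≥ 245574.
Suppose the result is true for t = m, so 2^m ≥ 42m^3 + 35m.
Then 2^(m + 1) = 2·(2^m) ≥ 2·(42m^3 + 35m).
Also, for m ≥ 18 we have 2·(42m^3 + 35m) ≥ 42(m+1)^3 + 35(m+1), since 2·(42m^3 + 35m) − (42(m+1)^3 + 35(m+1)) = 42m^3 - 126m^2 - 91m - 77, which is nonnegative for all m ≥ 18.
Combining, 2^(m + 1) ≥ 42(m+1)^3 + 35(m+1).
Hence, by induction on t, the claim holds for every t ≥ 18.
Hence the smallest such n₀ is 18.

n₀ = 18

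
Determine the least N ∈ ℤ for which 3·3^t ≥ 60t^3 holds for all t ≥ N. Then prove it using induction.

At t = 8: 19683 < 30720, so the inequality fails and N ≥ 9. We prove 3·3^t ≥ 60t^3 for all t ≥ 9.
Base step (t = 9): 3·3^t = 59049 and 60t^3 = 43740, so 59049 ≥ 43740.
For the inductive step, assume it holds for an arbitrary k ≥ 9, so 3·3^k ≥ 60k^3.
Then 3·3^(k + 1) = 3·(3·3^k) ≥ 3·(60k^3).
Also, for k ≥ 9 we have 3·(60k^3) ≥ 60(k+1)^3, since 3 ≥ (1 + 1/k)^3 for all k ≥ 9.
Combining, 3·3^(k + 1) ≥ 60(k+1)^3.
By induction, the statement is established for all t ≥ 9.
Hence the smallest such N is 9.

N = 9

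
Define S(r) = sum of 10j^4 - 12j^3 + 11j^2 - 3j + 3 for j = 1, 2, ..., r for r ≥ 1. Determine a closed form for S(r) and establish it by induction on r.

S(r) = r(r^2 - r + 1)(2r^2 + 4r + 3)

We claim S(r) = r(r^2 - r + 1)(2r^2 + 4r + 3) for all r ≥ 1.
Base step (r = 1): S(1) = 9, and the closed form gives 9. They agree.
Suppose the result is true for r = j, so S(j) = j(2j^4 + 2j^3 + j^2 + j + 3).
Then S(j+1) = S(j) + (10j^4 + 28j^3 + 35j^2 + 23j + 9) = (j(2j^4 + 2j^3 + j^2 + j + 3)) + (10j^4 + 28j^3 + 35j^2 + 23j + 9).
Simplifying, S(j+1) = (j + 1)(j^2 + j + 1)(2j^2 + 8j + 9) = (j+1)((j+1)^2 - (j+1) + 1)(2(j+1)^2 + 4(j+1) + 3),
which is the closed form with r = j+1.
By the principle of mathematical induction, the result holds for all r ≥ 1.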